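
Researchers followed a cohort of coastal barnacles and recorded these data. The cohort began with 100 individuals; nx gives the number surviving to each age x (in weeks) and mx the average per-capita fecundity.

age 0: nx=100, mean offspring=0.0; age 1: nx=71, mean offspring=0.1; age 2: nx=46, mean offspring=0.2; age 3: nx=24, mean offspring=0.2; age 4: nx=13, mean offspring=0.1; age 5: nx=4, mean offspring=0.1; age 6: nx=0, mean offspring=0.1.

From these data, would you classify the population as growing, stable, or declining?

lx = nx/n0 = nx/100: 1, 0.71, 0.46, 0.24, 0.13, 0.04, 0
R0 = Σ lx·mx = 0 + 0.071 + 0.092 + 0.048 + 0.013 + 0.004 + 0 = 0.228
R0 < 1, so the population is declining.

declining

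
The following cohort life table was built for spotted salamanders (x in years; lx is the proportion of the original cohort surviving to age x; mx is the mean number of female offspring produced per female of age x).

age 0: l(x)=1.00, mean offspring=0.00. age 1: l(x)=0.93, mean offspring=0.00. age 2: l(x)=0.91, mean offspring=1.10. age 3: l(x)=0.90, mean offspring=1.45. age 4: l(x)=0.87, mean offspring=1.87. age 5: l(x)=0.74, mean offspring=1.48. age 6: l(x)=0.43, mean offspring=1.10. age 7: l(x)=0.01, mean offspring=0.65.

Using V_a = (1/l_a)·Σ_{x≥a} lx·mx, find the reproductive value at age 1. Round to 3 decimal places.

lx·mx for x ≥ 1: 0, 1.001, 1.305, 1.6269, 1.0952, 0.473, 0.0065 → sum = 5.5076
V_1 = 5.5076 / l_1 = 5.5076 / 0.93 = 5.922151… → 5.922

5.922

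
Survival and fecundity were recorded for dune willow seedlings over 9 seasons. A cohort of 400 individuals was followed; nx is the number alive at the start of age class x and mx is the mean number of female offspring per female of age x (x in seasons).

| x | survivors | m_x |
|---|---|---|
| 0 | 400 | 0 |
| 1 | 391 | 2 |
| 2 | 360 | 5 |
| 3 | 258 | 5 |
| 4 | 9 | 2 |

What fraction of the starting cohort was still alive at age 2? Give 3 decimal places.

l_2 = n_2/n_0 = 360/400 = 0.9 → 0.900

0.900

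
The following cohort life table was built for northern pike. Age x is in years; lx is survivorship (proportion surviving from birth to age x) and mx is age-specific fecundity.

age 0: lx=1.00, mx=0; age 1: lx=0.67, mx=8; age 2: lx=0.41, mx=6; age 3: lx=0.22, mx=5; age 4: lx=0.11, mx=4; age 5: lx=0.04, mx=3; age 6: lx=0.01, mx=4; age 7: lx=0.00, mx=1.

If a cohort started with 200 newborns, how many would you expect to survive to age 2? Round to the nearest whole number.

82

Expected survivors = N0 · l_2 = 200 × 0.41 = 82 → 82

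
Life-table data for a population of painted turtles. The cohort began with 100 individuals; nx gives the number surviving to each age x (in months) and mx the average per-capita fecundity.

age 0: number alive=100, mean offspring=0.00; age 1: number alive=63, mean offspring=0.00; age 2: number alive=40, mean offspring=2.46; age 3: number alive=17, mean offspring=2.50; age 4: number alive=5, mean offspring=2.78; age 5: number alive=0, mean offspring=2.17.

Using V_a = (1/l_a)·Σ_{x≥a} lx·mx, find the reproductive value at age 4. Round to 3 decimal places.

2.780

lx = nx/n0 = nx/100: 1, 0.63, 0.4, 0.17, 0.05, 0
lx·mx for x ≥ 4: 0.139, 0 → sum = 0.139
V_4 = 0.139 / l_4 = 0.139 / 0.05 = 2.78 → 2.780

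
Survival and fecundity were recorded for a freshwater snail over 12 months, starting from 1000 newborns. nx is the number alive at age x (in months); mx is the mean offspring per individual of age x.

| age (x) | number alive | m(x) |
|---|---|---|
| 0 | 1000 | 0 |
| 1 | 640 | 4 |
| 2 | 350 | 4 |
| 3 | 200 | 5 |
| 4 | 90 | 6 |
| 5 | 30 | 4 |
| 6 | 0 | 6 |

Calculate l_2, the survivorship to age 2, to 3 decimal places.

l_2 = n_2/n_0 = 350/1000 = 0.35 → 0.350

0.350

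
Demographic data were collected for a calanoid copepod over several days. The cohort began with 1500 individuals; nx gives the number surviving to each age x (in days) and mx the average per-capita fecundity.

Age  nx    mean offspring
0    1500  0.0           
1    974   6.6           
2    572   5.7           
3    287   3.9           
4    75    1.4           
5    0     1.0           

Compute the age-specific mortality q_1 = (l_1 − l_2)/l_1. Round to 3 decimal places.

lx = nx/n0 = nx/1500: 1, 0.64933…, 0.38133…, 0.19133…, 0.05, 0
q_1 = (l_1 − l_2) / l_1 = (0.649333… − 0.381333…) / 0.649333…
     = 0.268… / 0.649333… = 0.412731… → 0.413

0.413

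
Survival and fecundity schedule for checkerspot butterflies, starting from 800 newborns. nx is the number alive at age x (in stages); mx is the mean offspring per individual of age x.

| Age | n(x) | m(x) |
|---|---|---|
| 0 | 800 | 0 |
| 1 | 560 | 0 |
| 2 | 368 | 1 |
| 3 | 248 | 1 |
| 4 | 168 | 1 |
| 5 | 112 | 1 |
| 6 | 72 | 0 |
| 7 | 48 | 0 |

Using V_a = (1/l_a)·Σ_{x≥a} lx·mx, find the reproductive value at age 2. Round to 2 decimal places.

2.43

lx = nx/n0 = nx/800: 1, 0.7, 0.46, 0.31, 0.21, 0.14, 0.09, 0.06
lx·mx for x ≥ 2: 0.46, 0.31, 0.21, 0.14, 0, 0 → sum = 1.12
V_2 = 1.12 / l_2 = 1.12 / 0.46 = 2.434783… → 2.43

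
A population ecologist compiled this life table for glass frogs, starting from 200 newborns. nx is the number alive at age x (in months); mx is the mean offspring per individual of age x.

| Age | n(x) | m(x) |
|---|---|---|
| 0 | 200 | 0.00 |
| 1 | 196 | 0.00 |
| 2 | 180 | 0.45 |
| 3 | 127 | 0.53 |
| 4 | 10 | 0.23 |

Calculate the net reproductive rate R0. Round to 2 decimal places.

lx = nx/n0 = nx/200: 1, 0.98, 0.9, 0.635, 0.05
lx·mx by age: 0, 0, 0.405, 0.33655, 0.0115
R0 = Σ lx·mx = 0.75305 → 0.75

0.75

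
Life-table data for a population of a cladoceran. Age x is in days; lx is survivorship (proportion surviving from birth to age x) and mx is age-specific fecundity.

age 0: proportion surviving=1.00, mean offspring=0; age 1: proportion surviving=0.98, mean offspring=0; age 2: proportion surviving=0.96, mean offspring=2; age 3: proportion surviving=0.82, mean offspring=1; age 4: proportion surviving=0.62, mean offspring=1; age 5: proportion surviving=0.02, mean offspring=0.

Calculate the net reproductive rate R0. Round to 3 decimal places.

lx·mx by age: 0, 0, 1.92, 0.82, 0.62, 0
R0 = Σ lx·mx = 3.36 → 3.360

3.360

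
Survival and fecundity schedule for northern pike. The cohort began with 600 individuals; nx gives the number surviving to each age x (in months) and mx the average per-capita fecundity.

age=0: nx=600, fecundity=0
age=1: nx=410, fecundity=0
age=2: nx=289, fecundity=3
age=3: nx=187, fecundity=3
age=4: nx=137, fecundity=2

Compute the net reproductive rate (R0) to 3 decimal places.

lx = nx/n0 = nx/600: 1, 0.68333…, 0.48167…, 0.31167…, 0.22833…
lx·mx by age: 0, 0, 1.445…, 0.935…, 0.456667…
R0 = Σ lx·mx = 2.836667… → 2.837

2.837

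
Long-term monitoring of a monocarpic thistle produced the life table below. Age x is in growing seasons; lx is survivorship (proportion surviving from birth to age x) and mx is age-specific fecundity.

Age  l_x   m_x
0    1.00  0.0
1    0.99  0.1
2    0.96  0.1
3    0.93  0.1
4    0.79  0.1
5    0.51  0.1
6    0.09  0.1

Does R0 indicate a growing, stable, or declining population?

R0 = Σ lx·mx = 0 + 0.099 + 0.096 + 0.093 + 0.079 + 0.051 + 0.009 = 0.427
R0 < 1, so the population is declining.

declining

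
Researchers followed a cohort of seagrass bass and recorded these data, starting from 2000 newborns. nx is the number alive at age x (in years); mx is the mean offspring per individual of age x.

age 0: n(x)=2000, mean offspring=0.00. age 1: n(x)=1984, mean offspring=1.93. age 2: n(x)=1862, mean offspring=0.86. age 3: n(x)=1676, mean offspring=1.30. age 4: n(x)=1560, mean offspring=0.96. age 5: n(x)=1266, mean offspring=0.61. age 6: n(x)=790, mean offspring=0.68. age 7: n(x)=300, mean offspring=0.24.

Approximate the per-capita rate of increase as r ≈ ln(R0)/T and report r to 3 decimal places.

0.640

lx = nx/n0 = nx/2000: 1, 0.992, 0.931, 0.838, 0.78, 0.633, 0.395, 0.15
R0 = Σ lx·mx = 0 + 1.91456 + 0.80066 + 1.0894 + 0.7488 + 0.38613 + 0.2686 + 0.036 = 5.24415
Σ x·lx·mx = 13.57353; T = 13.57353/5.24415 = 2.58832…
r ≈ ln(R0)/T = ln(5.24415)/2.58832… = 0.64023… → 0.640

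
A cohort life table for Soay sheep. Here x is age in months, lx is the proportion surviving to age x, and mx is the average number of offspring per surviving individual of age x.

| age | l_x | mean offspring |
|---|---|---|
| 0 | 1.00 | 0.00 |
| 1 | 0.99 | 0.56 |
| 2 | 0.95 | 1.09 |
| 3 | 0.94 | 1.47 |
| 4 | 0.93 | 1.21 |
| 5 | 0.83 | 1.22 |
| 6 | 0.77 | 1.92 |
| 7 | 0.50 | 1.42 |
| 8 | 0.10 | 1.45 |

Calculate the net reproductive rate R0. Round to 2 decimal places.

7.44

lx·mx by age: 0, 0.5544, 1.0355, 1.3818, 1.1253, 1.0126, 1.4784, 0.71, 0.145
R0 = Σ lx·mx = 7.443 → 7.44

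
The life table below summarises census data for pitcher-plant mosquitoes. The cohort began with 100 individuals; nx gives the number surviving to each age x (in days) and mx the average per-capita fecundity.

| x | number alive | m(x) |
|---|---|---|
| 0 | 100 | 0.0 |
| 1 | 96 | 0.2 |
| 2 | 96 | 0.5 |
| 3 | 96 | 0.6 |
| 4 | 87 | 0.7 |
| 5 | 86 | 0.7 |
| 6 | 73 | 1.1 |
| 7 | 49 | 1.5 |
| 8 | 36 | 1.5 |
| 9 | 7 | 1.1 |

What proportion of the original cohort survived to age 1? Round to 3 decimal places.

0.960

l_1 = n_1/n_0 = 96/100 = 0.96 → 0.960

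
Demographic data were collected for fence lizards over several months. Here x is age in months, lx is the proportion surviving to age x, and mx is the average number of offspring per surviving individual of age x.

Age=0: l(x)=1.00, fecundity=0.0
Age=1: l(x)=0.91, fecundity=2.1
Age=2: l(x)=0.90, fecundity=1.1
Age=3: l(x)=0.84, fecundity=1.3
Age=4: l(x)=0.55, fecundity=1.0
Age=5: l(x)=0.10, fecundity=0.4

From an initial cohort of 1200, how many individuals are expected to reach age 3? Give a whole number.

1008

Expected survivors = N0 · l_3 = 1200 × 0.84 = 1008 → 1008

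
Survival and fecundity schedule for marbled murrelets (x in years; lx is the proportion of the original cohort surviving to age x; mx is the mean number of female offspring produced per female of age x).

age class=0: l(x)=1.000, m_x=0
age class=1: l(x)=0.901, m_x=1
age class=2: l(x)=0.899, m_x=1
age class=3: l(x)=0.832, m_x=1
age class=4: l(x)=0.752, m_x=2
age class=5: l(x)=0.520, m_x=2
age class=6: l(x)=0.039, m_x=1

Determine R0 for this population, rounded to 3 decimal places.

lx·mx by age: 0, 0.901, 0.899, 0.832, 1.504, 1.04, 0.039
R0 = Σ lx·mx = 5.215 → 5.215

5.215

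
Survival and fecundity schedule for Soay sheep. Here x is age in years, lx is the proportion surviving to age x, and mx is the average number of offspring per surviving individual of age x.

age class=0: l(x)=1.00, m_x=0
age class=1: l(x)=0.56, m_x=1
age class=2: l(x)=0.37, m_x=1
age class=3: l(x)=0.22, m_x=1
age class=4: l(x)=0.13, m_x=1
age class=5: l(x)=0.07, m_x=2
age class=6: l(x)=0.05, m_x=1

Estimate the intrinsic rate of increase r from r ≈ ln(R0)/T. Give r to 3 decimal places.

0.163

R0 = Σ lx·mx = 0 + 0.56 + 0.37 + 0.22 + 0.13 + 0.14 + 0.05 = 1.47
Σ x·lx·mx = 3.48; T = 3.48/1.47 = 2.36735…
r ≈ ln(R0)/T = ln(1.47)/2.36735… = 0.16274… → 0.163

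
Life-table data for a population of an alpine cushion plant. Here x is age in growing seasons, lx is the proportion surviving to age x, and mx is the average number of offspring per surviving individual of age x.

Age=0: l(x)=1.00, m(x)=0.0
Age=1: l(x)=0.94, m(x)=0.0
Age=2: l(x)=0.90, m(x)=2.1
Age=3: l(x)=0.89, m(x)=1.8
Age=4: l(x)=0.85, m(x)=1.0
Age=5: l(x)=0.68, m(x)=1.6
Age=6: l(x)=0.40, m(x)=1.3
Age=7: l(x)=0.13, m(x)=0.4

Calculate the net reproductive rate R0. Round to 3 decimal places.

lx·mx by age: 0, 0, 1.89, 1.602, 0.85, 1.088, 0.52, 0.052
R0 = Σ lx·mx = 6.002 → 6.002

6.002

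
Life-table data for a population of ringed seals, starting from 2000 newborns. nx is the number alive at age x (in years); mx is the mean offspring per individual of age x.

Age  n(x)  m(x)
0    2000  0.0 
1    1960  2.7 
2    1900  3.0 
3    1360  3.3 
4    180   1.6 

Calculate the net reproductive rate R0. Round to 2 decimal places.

lx = nx/n0 = nx/2000: 1, 0.98, 0.95, 0.68, 0.09
lx·mx by age: 0, 2.646, 2.85, 2.244, 0.144
R0 = Σ lx·mx = 7.884 → 7.88

7.88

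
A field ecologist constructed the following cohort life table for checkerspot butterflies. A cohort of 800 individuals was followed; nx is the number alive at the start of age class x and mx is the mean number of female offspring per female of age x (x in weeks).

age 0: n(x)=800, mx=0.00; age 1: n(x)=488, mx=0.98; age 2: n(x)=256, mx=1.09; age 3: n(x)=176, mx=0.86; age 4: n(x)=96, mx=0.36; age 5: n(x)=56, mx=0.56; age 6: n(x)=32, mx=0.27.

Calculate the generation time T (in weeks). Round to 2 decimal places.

lx = nx/n0 = nx/800: 1, 0.61, 0.32, 0.22, 0.12, 0.07, 0.04
lx·mx: 0, 0.5978, 0.3488, 0.1892, 0.0432, 0.0392, 0.0108 → R0 = 1.229
x·lx·mx: 0, 0.5978, 0.6976, 0.5676, 0.1728, 0.196, 0.0648 → Σ = 2.2966
T = 2.2966 / 1.229 = 1.868674… → 1.87

1.87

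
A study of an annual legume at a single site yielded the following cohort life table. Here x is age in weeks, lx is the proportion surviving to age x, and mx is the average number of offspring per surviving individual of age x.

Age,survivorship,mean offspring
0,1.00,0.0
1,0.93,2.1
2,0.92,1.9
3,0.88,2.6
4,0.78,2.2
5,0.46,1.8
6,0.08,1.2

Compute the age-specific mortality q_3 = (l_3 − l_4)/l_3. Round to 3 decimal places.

0.114

q_3 = (l_3 − l_4) / l_3 = (0.88 − 0.78) / 0.88
     = 0.1 / 0.88 = 0.113636… → 0.114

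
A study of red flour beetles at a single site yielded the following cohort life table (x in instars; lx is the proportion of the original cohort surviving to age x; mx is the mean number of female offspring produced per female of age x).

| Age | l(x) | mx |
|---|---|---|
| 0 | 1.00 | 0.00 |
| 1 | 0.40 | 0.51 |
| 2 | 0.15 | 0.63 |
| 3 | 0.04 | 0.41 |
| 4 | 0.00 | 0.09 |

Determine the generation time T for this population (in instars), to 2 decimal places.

lx·mx: 0, 0.204, 0.0945, 0.0164, 0 → R0 = 0.3149
x·lx·mx: 0, 0.204, 0.189, 0.0492, 0 → Σ = 0.4422
T = 0.4422 / 0.3149 = 1.404255… → 1.40

1.40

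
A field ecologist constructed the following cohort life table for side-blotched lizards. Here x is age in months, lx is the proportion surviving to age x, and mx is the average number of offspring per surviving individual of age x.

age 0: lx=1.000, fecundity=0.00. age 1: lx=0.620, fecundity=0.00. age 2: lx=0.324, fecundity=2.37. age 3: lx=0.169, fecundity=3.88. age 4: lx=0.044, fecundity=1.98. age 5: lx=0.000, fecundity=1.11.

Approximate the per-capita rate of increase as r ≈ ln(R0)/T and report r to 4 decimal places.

R0 = Σ lx·mx = 0 + 0 + 0.76788 + 0.65572 + 0.08712 + 0 = 1.51072
Σ x·lx·mx = 3.8514; T = 3.8514/1.51072 = 2.54938…
r ≈ ln(R0)/T = ln(1.51072)/2.54938… = 0.161838… → 0.1618

0.1618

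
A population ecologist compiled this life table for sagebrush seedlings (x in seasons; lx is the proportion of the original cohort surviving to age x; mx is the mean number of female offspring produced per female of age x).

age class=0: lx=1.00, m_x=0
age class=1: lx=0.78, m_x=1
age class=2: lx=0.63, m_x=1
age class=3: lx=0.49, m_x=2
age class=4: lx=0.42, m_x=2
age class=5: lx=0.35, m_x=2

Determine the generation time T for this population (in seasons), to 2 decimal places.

lx·mx: 0, 0.78, 0.63, 0.98, 0.84, 0.7 → R0 = 3.93
x·lx·mx: 0, 0.78, 1.26, 2.94, 3.36, 3.5 → Σ = 11.84
T = 11.84 / 3.93 = 3.012723… → 3.01

3.01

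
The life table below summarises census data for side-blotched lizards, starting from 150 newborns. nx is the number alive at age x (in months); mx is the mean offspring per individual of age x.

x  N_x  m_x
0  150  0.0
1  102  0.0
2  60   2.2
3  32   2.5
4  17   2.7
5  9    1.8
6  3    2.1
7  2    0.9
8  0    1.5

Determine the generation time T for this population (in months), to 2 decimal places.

2.90

lx = nx/n0 = nx/150: 1, 0.68, 0.4, 0.21333…, 0.11333…, 0.06, 0.02, 0.01333…, 0
lx·mx: 0, 0, 0.88, 0.533333…, 0.306…, 0.108, 0.042, 0.012…, 0 → R0 = 1.881333…
x·lx·mx: 0, 0, 1.76, 1.6…, 1.224…, 0.54, 0.252, 0.084…, 0 → Σ = 5.46…
T = 5.46… / 1.881333… = 2.902197… → 2.90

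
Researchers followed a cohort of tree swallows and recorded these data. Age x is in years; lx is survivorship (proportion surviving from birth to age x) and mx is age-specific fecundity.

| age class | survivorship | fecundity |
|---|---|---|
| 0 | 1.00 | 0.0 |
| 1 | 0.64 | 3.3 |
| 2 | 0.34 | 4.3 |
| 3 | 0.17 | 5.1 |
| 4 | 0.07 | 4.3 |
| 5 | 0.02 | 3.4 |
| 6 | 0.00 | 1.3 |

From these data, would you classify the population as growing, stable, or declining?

R0 = Σ lx·mx = 0 + 2.112 + 1.462 + 0.867 + 0.301 + 0.068 + 0 = 4.81
R0 > 1, so the population is growing.

growing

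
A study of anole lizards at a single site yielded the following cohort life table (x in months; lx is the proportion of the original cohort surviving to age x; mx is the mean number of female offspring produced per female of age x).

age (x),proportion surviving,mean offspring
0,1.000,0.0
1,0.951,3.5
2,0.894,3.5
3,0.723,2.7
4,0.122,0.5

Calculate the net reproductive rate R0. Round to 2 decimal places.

8.47

lx·mx by age: 0, 3.3285, 3.129, 1.9521, 0.061
R0 = Σ lx·mx = 8.4706 → 8.47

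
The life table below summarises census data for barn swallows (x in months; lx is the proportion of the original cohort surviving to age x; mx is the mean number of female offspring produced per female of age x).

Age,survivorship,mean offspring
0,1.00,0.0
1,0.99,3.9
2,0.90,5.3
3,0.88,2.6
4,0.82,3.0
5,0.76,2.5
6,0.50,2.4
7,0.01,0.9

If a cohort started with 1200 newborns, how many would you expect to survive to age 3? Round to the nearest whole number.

Expected survivors = N0 · l_3 = 1200 × 0.88 = 1056 → 1056

1056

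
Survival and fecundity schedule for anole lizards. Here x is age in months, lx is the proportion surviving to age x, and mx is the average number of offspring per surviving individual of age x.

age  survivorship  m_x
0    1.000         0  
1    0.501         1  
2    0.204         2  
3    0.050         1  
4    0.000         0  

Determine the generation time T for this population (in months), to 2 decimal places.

1.53

lx·mx: 0, 0.501, 0.408, 0.05, 0 → R0 = 0.959
x·lx·mx: 0, 0.501, 0.816, 0.15, 0 → Σ = 1.467
T = 1.467 / 0.959 = 1.529718… → 1.53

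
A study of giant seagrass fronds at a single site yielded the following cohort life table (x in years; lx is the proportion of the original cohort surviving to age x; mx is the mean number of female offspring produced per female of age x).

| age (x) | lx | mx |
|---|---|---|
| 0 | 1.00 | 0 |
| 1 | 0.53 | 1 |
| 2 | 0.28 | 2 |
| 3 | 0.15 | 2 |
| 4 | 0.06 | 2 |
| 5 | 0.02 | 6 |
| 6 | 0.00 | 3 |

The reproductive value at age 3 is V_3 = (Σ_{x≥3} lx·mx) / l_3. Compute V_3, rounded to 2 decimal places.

lx·mx for x ≥ 3: 0.3, 0.12, 0.12, 0 → sum = 0.54
V_3 = 0.54 / l_3 = 0.54 / 0.15 = 3.6 → 3.60

3.60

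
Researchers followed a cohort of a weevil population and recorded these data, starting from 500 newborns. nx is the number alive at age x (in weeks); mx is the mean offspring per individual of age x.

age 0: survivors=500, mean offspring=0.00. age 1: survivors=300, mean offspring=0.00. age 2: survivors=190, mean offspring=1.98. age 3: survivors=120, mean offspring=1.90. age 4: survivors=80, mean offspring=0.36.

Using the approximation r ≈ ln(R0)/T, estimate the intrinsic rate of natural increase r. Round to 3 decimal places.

0.096

lx = nx/n0 = nx/500: 1, 0.6, 0.38, 0.24, 0.16
R0 = Σ lx·mx = 0 + 0 + 0.7524 + 0.456 + 0.0576 = 1.266
Σ x·lx·mx = 3.1032; T = 3.1032/1.266 = 2.45118…
r ≈ ln(R0)/T = ln(1.266)/2.45118… = 0.09622… → 0.096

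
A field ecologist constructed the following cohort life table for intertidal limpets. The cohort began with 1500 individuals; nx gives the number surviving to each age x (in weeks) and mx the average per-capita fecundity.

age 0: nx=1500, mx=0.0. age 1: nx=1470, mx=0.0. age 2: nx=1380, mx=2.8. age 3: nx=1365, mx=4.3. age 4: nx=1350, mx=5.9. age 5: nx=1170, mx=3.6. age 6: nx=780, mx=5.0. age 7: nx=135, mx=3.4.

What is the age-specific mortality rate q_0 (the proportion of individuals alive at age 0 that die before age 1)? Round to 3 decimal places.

0.020

lx = nx/n0 = nx/1500: 1, 0.98, 0.92, 0.91, 0.9, 0.78, 0.52, 0.09
q_0 = (l_0 − l_1) / l_0 = (1 − 0.98) / 1
     = 0.02 / 1 = 0.02 → 0.020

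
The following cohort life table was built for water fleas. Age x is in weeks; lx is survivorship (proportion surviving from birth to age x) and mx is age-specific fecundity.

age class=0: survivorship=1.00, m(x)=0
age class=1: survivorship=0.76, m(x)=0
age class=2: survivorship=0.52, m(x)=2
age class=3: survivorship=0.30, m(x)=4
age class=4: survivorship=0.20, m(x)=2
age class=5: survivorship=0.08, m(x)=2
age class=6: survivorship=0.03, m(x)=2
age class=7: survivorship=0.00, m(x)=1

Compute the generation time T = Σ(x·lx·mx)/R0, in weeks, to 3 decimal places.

2.951

lx·mx: 0, 0, 1.04, 1.2, 0.4, 0.16, 0.06, 0 → R0 = 2.86
x·lx·mx: 0, 0, 2.08, 3.6, 1.6, 0.8, 0.36, 0 → Σ = 8.44
T = 8.44 / 2.86 = 2.951049… → 2.951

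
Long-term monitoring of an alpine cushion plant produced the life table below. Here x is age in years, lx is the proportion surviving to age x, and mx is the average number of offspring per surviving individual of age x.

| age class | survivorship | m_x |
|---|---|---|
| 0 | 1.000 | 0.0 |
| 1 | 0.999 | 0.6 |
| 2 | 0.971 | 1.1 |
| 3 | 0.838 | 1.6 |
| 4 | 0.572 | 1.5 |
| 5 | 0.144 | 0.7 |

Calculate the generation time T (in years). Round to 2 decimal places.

lx·mx: 0, 0.5994, 1.0681, 1.3408, 0.858, 0.1008 → R0 = 3.9671
x·lx·mx: 0, 0.5994, 2.1362, 4.0224, 3.432, 0.504 → Σ = 10.694
T = 10.694 / 3.9671 = 2.695672… → 2.70

2.70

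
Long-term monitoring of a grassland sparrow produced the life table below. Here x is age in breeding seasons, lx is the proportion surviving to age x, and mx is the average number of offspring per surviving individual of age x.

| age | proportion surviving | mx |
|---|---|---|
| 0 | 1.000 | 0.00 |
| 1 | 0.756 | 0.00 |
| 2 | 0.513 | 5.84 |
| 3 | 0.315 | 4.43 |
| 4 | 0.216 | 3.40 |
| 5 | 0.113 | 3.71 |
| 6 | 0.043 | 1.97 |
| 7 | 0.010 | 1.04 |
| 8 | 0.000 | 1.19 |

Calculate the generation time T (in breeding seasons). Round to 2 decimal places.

2.80

lx·mx: 0, 0, 2.99592, 1.39545, 0.7344, 0.41923, 0.08471, 0.0104, 0 → R0 = 5.64011
x·lx·mx: 0, 0, 5.99184, 4.18635, 2.9376, 2.09615, 0.50826, 0.0728, 0 → Σ = 15.793
T = 15.793 / 5.64011 = 2.800123… → 2.80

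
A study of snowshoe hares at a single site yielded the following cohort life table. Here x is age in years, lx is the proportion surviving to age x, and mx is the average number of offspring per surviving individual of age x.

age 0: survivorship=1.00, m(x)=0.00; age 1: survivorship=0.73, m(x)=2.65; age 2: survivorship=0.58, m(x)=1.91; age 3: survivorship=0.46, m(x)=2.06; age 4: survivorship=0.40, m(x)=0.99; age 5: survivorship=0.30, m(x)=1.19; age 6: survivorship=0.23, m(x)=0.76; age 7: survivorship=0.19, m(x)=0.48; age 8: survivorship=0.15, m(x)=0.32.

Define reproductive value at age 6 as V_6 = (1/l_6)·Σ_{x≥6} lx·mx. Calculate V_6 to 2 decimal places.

1.37

lx·mx for x ≥ 6: 0.1748, 0.0912, 0.048 → sum = 0.314
V_6 = 0.314 / l_6 = 0.314 / 0.23 = 1.365217… → 1.37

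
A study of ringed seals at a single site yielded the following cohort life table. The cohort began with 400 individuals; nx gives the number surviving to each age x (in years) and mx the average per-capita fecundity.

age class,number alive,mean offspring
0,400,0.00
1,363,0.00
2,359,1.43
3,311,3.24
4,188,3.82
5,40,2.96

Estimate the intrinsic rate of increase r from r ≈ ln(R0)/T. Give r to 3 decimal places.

lx = nx/n0 = nx/400: 1, 0.9075, 0.8975, 0.7775, 0.47, 0.1
R0 = Σ lx·mx = 0 + 0 + 1.28343… + 2.5191… + 1.7954 + 0.296 = 5.893925
Σ x·lx·mx = 18.78575; T = 18.78575/5.893925 = 3.18731…
r ≈ ln(R0)/T = ln(5.893925)/3.18731… = 0.55656… → 0.557

0.557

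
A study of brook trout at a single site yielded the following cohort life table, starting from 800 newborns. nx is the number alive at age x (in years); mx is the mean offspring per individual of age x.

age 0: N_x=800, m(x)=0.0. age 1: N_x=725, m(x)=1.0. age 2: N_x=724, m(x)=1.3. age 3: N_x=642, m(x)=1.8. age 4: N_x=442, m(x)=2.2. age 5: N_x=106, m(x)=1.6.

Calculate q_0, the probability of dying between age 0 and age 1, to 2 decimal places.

0.09

lx = nx/n0 = nx/800: 1, 0.90625, 0.905, 0.8025, 0.5525, 0.1325
q_0 = (l_0 − l_1) / l_0 = (1 − 0.90625) / 1
     = 0.09375 / 1 = 0.09375 → 0.09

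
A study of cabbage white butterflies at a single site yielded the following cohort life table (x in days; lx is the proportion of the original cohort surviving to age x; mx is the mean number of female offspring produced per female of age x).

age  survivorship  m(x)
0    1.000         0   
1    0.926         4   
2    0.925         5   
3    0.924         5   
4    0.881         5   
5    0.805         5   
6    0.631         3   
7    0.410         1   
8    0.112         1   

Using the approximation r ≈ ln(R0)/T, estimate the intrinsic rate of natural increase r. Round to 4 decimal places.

0.9464

R0 = Σ lx·mx = 0 + 3.704 + 4.625 + 4.62 + 4.405 + 4.025 + 1.893 + 0.41 + 0.112 = 23.794
Σ x·lx·mx = 79.683; T = 79.683/23.794 = 3.34887…
r ≈ ln(R0)/T = ln(23.794)/3.34887… = 0.946419… → 0.9464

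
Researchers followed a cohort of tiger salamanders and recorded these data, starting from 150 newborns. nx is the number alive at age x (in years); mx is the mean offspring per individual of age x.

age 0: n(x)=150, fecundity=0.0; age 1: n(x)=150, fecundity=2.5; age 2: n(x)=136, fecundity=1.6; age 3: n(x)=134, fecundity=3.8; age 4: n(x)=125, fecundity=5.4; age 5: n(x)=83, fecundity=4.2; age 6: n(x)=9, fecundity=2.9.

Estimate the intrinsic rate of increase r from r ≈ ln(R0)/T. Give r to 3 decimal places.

lx = nx/n0 = nx/150: 1, 1, 0.90667…, 0.89333…, 0.83333…, 0.55333…, 0.06
R0 = Σ lx·mx = 0 + 2.5 + 1.45067… + 3.39467… + 4.5… + 2.324… + 0.174 = 14.343333…
Σ x·lx·mx = 46.249333…; T = 46.249333…/14.343333… = 3.22445…
r ≈ ln(R0)/T = ln(14.343333…)/3.22445… = 0.82597… → 0.826

0.826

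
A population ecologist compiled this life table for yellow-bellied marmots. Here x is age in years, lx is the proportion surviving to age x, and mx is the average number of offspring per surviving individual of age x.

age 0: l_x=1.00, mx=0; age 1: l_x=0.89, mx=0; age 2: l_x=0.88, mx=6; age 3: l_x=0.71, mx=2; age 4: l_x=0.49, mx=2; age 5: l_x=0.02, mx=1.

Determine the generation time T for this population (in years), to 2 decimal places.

2.45

lx·mx: 0, 0, 5.28, 1.42, 0.98, 0.02 → R0 = 7.7
x·lx·mx: 0, 0, 10.56, 4.26, 3.92, 0.1 → Σ = 18.84
T = 18.84 / 7.7 = 2.446753… → 2.45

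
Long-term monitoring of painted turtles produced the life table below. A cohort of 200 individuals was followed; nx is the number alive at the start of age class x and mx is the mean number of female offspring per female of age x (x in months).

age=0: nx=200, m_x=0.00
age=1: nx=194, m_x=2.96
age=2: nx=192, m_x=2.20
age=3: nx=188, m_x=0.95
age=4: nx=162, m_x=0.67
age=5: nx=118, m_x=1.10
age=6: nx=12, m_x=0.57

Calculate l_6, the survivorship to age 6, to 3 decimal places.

0.060

l_6 = n_6/n_0 = 12/200 = 0.06 → 0.060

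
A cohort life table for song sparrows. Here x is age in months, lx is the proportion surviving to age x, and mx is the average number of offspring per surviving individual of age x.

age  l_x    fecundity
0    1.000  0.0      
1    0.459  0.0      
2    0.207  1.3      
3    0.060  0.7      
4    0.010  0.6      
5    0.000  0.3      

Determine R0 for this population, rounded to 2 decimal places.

0.32

lx·mx by age: 0, 0, 0.2691, 0.042, 0.006, 0
R0 = Σ lx·mx = 0.3171 → 0.32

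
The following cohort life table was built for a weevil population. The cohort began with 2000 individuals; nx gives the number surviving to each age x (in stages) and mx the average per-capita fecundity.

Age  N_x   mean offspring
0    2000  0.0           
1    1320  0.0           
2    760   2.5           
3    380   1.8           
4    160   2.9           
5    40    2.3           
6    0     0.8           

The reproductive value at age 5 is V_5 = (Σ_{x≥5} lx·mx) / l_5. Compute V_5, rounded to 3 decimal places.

lx = nx/n0 = nx/2000: 1, 0.66, 0.38, 0.19, 0.08, 0.02, 0
lx·mx for x ≥ 5: 0.046, 0 → sum = 0.046
V_5 = 0.046 / l_5 = 0.046 / 0.02 = 2.3 → 2.300

2.300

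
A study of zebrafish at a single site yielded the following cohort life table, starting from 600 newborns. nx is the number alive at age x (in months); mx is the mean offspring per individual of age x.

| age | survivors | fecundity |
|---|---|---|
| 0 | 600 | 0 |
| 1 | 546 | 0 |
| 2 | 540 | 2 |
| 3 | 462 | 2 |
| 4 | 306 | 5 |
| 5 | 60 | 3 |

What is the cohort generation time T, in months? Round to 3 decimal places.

3.218

lx = nx/n0 = nx/600: 1, 0.91, 0.9, 0.77, 0.51, 0.1
lx·mx: 0, 0, 1.8, 1.54, 2.55, 0.3 → R0 = 6.19
x·lx·mx: 0, 0, 3.6, 4.62, 10.2, 1.5 → Σ = 19.92
T = 19.92 / 6.19 = 3.218094… → 3.218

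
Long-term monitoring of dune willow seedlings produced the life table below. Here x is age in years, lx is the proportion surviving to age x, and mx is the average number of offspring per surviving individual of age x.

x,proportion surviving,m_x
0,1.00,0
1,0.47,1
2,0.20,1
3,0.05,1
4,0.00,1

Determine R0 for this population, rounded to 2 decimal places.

0.72

lx·mx by age: 0, 0.47, 0.2, 0.05, 0
R0 = Σ lx·mx = 0.72 → 0.72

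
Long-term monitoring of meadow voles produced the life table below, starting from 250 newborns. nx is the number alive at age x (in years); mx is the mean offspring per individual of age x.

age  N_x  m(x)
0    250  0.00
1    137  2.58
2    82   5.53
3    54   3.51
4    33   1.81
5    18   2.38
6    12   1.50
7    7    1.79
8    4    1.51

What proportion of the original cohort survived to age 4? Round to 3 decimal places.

l_4 = n_4/n_0 = 33/250 = 0.132 → 0.132

0.132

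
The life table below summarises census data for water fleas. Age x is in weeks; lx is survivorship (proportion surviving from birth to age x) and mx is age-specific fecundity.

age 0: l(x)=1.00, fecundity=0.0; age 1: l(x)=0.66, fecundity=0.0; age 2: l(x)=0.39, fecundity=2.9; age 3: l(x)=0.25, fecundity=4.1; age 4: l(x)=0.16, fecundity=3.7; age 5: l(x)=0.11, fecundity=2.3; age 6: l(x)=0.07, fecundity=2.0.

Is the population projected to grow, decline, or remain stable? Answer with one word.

growing

R0 = Σ lx·mx = 0 + 0 + 1.131 + 1.025 + 0.592 + 0.253 + 0.14 = 3.141
R0 > 1, so the population is growing.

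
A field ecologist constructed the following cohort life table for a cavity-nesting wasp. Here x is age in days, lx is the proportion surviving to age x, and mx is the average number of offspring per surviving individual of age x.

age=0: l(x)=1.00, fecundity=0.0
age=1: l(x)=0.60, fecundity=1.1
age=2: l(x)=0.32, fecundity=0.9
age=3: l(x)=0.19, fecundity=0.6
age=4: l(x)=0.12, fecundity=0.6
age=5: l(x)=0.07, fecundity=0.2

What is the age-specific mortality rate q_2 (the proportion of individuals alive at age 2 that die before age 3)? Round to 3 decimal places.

0.406

q_2 = (l_2 − l_3) / l_2 = (0.32 − 0.19) / 0.32
     = 0.13 / 0.32 = 0.40625 → 0.406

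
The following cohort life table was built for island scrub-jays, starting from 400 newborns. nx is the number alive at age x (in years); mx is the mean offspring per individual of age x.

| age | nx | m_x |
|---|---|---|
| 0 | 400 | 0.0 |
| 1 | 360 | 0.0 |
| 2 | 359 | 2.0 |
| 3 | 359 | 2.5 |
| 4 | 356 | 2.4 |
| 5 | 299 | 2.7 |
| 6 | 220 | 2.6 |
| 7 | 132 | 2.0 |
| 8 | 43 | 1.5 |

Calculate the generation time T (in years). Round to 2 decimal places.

4.16

lx = nx/n0 = nx/400: 1, 0.9, 0.8975, 0.8975, 0.89, 0.7475, 0.55, 0.33, 0.1075
lx·mx: 0, 0, 1.795, 2.24375, 2.136, 2.01825, 1.43, 0.66, 0.16125 → R0 = 10.44425
x·lx·mx: 0, 0, 3.59, 6.73125, 8.544, 10.09125, 8.58, 4.62, 1.29 → Σ = 43.4465
T = 43.4465 / 10.44425 = 4.159849… → 4.16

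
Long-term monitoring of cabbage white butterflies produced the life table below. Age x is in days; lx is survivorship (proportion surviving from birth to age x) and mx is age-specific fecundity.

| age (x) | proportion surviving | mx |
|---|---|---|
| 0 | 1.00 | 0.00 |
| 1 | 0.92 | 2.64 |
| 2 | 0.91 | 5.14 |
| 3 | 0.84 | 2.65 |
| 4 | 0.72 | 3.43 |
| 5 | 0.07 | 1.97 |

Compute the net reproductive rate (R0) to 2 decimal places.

11.94

lx·mx by age: 0, 2.4288, 4.6774, 2.226, 2.4696, 0.1379
R0 = Σ lx·mx = 11.9397 → 11.94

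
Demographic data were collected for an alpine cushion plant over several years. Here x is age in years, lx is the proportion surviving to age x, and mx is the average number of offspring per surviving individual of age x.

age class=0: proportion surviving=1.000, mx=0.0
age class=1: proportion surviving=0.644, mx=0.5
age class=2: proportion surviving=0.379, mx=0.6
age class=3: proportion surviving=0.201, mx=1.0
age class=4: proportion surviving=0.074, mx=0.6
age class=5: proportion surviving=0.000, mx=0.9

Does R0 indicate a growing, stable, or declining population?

R0 = Σ lx·mx = 0 + 0.322 + 0.2274 + 0.201 + 0.0444 + 0 = 0.7948
R0 < 1, so the population is declining.

declining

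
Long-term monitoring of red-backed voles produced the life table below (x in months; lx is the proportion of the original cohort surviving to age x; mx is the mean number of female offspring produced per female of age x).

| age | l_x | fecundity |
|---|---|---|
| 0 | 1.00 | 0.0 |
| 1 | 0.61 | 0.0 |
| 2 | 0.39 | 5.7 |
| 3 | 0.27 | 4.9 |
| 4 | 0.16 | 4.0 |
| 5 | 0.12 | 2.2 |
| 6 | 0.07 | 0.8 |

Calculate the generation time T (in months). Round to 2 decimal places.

lx·mx: 0, 0, 2.223, 1.323, 0.64, 0.264, 0.056 → R0 = 4.506
x·lx·mx: 0, 0, 4.446, 3.969, 2.56, 1.32, 0.336 → Σ = 12.631
T = 12.631 / 4.506 = 2.803151… → 2.80

2.80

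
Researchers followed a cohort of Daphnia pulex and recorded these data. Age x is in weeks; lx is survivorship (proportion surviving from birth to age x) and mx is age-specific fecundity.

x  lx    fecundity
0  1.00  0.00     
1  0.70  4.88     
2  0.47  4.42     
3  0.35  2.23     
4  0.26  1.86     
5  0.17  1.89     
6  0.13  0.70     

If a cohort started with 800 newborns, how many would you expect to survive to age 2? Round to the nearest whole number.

Expected survivors = N0 · l_2 = 800 × 0.47 = 376 → 376

376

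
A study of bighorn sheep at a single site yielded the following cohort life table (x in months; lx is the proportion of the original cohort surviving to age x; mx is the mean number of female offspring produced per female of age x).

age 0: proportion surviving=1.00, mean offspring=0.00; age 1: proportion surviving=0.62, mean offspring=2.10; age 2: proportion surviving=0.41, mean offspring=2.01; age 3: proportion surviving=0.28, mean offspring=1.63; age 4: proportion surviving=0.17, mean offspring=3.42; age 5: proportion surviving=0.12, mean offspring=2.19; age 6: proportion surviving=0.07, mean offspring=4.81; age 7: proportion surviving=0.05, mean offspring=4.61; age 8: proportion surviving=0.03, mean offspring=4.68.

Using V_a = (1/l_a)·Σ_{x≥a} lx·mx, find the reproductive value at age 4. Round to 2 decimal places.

lx·mx for x ≥ 4: 0.5814, 0.2628, 0.3367, 0.2305, 0.1404 → sum = 1.5518
V_4 = 1.5518 / l_4 = 1.5518 / 0.17 = 9.128235… → 9.13

9.13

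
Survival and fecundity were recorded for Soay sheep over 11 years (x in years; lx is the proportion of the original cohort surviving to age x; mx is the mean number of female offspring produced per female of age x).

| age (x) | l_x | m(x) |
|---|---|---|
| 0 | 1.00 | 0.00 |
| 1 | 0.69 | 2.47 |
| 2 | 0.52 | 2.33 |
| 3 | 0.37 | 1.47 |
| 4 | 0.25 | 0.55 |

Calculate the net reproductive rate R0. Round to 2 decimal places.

lx·mx by age: 0, 1.7043, 1.2116, 0.5439, 0.1375
R0 = Σ lx·mx = 3.5973 → 3.60

3.60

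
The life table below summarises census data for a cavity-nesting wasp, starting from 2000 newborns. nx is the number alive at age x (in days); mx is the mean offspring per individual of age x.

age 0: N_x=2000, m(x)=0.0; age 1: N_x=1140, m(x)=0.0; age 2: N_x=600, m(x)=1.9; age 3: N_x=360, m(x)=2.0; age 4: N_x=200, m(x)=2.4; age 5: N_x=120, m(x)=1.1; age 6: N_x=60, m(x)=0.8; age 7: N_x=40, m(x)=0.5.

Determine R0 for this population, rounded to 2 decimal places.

1.27

lx = nx/n0 = nx/2000: 1, 0.57, 0.3, 0.18, 0.1, 0.06, 0.03, 0.02
lx·mx by age: 0, 0, 0.57, 0.36, 0.24, 0.066, 0.024, 0.01
R0 = Σ lx·mx = 1.27 → 1.27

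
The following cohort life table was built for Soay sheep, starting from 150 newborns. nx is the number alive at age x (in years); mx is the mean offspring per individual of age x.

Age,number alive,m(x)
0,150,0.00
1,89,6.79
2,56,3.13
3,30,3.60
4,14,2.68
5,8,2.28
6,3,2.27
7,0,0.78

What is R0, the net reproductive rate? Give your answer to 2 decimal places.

lx = nx/n0 = nx/150: 1, 0.59333…, 0.37333…, 0.2, 0.09333…, 0.05333…, 0.02, 0
lx·mx by age: 0, 4.028733…, 1.168533…, 0.72, 0.250133…, 0.1216…, 0.0454, 0
R0 = Σ lx·mx = 6.3344… → 6.33

6.33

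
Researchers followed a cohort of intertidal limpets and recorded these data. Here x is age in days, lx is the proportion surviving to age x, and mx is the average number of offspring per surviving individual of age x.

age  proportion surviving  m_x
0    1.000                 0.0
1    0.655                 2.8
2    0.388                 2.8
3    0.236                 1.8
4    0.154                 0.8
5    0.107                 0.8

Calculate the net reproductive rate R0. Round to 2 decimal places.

lx·mx by age: 0, 1.834, 1.0864, 0.4248, 0.1232, 0.0856
R0 = Σ lx·mx = 3.554 → 3.55

3.55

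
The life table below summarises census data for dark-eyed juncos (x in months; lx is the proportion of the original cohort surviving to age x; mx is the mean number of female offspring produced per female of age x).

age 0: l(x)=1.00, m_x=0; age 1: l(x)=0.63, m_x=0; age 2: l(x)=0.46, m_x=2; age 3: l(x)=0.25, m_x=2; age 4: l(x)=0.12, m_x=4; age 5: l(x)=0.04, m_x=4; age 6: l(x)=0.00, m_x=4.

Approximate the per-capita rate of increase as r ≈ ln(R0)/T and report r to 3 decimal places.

0.246

R0 = Σ lx·mx = 0 + 0 + 0.92 + 0.5 + 0.48 + 0.16 + 0 = 2.06
Σ x·lx·mx = 6.06; T = 6.06/2.06 = 2.94175…
r ≈ ln(R0)/T = ln(2.06)/2.94175… = 0.24567… → 0.246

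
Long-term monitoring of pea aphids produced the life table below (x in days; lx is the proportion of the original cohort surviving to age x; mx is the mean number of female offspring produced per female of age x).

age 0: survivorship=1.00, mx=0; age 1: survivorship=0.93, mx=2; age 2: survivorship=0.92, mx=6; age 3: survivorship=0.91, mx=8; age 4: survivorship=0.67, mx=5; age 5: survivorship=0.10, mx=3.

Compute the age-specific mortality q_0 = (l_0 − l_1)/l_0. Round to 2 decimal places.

q_0 = (l_0 − l_1) / l_0 = (1 − 0.93) / 1
     = 0.07 / 1 = 0.07 → 0.07

0.07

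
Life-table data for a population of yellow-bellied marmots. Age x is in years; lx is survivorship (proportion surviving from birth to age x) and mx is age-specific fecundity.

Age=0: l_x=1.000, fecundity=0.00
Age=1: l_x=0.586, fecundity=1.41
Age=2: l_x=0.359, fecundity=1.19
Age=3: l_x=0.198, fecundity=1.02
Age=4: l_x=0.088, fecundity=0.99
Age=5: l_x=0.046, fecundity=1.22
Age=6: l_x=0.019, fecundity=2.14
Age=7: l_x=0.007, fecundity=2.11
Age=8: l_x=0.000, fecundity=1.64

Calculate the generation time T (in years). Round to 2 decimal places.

1.97

lx·mx: 0, 0.82626, 0.42721, 0.20196, 0.08712, 0.05612, 0.04066, 0.01477, 0 → R0 = 1.6541
x·lx·mx: 0, 0.82626, 0.85442, 0.60588, 0.34848, 0.2806, 0.24396, 0.10339, 0 → Σ = 3.26299
T = 3.26299 / 1.6541 = 1.972668… → 1.97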